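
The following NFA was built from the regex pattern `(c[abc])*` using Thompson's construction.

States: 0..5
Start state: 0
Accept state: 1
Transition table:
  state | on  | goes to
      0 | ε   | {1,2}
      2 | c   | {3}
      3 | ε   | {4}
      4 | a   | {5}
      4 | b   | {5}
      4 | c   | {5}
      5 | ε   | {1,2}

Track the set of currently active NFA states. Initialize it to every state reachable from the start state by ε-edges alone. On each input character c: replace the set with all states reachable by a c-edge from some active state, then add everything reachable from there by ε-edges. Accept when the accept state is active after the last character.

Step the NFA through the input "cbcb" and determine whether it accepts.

Answer: ACCEPT

Derivation:
S₀ = ε-closure({0}) = {0,1,2}
'c' @ 1: {3,4}
'b' @ 2: {1,2,5}  [accepting]
'c' @ 3: {3,4}
'b' @ 4: {1,2,5}  [accepting]
after full input: {1,2,5}  (accept=1 in)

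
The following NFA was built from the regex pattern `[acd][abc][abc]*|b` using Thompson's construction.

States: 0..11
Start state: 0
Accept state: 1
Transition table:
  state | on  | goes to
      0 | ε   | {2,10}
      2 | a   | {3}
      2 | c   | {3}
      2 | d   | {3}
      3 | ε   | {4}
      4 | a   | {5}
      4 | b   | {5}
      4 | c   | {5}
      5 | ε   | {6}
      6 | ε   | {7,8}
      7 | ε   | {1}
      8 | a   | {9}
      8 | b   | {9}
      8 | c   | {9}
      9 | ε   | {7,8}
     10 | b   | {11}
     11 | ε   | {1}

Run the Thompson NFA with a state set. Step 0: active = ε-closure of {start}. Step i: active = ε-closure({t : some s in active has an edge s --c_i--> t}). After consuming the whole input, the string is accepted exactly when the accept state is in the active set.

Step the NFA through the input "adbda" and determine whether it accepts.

Answer: REJECT

Steps:
S₀ = ε-closure({0}) = {0,2,10}
'a' @ 1: {3,4}
'd' @ 2: {}  — state set empty
rest 'bda' ignored (set empty)
end set {} — state 1 not in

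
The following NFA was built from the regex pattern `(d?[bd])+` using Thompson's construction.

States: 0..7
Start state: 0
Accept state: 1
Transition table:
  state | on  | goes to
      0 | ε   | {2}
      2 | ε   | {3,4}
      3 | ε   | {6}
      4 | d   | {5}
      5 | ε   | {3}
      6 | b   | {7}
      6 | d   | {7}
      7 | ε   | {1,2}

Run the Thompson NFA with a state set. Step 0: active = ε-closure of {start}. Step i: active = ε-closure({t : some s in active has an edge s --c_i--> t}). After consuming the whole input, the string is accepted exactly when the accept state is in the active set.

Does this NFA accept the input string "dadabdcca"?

start: ε-closure({0}) = {0,2,3,4,6}
'd' @ 1: {1,2,3,4,5,6,7}  [accepting]
'a' @ 2: {}  — no active states
rest 'dabdcca' ignored (set empty)
after full input: {}  (accept=1 not in)

Answer: REJECT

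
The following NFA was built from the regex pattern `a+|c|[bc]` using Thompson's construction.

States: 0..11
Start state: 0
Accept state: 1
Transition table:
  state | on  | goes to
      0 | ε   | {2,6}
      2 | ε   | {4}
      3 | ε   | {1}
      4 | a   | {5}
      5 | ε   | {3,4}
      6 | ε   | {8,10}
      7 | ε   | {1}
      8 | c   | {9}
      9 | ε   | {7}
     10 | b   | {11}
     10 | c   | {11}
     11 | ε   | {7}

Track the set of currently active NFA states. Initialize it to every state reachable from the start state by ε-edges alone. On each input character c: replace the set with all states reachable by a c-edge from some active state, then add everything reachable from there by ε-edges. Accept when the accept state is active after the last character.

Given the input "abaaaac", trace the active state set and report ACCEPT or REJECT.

initial (ε-close {0}): {0,2,4,6,8,10}
'a' @ 1: {1,3,4,5}  ✓accept
'b' @ 2: {}  — no active states
rest 'aaaac' ignored (set empty)
end set {} — state 1 not in

Answer: REJECT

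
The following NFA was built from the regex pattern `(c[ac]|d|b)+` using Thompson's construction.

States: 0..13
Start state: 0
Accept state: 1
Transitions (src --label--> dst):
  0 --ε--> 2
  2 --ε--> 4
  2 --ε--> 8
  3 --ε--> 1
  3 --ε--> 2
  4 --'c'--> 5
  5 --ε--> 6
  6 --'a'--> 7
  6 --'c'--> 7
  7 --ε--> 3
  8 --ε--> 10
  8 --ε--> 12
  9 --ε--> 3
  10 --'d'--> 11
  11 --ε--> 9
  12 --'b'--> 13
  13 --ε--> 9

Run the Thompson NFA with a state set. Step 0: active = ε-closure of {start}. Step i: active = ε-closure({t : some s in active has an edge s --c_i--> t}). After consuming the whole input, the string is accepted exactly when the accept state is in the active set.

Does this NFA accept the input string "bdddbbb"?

Answer: ACCEPT

Steps:
initial (ε-close {0}): {0,2,4,8,10,12}
'b' @ 1: {1,2,3,4,8,9,10,12,13}  ✓accept
'd' @ 2: {1,2,3,4,8,9,10,11,12}  ✓accept
'd' @ 3: {1,2,3,4,8,9,10,11,12}  ✓accept
'd' @ 4: {1,2,3,4,8,9,10,11,12}  ✓accept
'b' @ 5: {1,2,3,4,8,9,10,12,13}  ✓accept
'b' @ 6: {1,2,3,4,8,9,10,12,13}  ✓accept
'b' @ 7: {1,2,3,4,8,9,10,12,13}  ✓accept
end set {1,2,3,4,8,9,10,12,13} — state 1 in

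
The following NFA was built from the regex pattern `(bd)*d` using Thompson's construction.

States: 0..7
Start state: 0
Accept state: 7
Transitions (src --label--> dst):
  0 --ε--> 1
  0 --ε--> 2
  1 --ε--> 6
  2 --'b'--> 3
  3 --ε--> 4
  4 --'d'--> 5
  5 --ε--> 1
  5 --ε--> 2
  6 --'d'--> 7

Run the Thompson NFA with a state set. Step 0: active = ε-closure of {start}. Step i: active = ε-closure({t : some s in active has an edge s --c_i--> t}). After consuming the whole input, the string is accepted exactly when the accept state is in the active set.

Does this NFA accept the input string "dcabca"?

Answer: REJECT

Derivation:
start: ε-closure({0}) = {0,1,2,6}
'd' @ 1: {7}  ✓accept
'c' @ 2: {}  — state set empty
rest 'abca' ignored (set empty)
final: {}; accept 7 not in set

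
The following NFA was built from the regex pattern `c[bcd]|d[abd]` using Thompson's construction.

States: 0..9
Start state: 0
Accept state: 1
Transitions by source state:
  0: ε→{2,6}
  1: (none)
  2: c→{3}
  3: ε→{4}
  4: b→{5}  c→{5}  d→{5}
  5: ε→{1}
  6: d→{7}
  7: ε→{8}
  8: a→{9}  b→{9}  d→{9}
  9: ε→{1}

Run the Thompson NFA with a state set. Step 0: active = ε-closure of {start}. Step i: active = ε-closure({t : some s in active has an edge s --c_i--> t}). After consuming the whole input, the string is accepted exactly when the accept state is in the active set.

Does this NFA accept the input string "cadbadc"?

S₀ = ε-closure({0}) = {0,2,6}
'c' @ 1: {3,4}
'a' @ 2: {}  — no active states
rest 'dbadc' ignored (set empty)
after full input: {}  (accept=1 not in)

Answer: REJECT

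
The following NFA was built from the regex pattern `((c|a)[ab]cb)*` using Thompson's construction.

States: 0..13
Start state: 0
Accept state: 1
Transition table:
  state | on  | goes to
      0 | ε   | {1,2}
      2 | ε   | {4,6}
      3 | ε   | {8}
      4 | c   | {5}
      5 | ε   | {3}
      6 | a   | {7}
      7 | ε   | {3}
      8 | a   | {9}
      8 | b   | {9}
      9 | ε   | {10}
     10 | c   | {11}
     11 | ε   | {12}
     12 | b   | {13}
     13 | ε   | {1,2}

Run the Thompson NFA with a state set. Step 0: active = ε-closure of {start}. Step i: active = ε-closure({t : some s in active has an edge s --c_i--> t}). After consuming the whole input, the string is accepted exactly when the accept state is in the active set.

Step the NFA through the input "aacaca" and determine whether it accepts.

Answer: REJECT

Trace:
initial (ε-close {0}): {0,1,2,4,6}
'a' @ 1: {3,7,8}
'a' @ 2: {9,10}
'c' @ 3: {11,12}
'a' @ 4: {}  — state set empty
rest 'ca' ignored (set empty)
after full input: {}  (accept=1 not in)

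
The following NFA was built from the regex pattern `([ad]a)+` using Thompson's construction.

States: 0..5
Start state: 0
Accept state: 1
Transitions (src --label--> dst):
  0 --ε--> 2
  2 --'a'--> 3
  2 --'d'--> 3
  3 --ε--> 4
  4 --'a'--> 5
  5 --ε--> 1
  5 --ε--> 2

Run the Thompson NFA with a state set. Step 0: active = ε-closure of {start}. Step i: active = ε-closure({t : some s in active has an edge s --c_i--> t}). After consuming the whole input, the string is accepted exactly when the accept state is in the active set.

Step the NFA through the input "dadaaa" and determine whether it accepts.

Answer: ACCEPT

Trace:
initial (ε-close {0}): {0,2}
'd' @ 1: {3,4}
'a' @ 2: {1,2,5}  (accept∈set)
'd' @ 3: {3,4}
'a' @ 4: {1,2,5}  (accept∈set)
'a' @ 5: {3,4}
'a' @ 6: {1,2,5}  (accept∈set)
final: {1,2,5}; accept 1 in set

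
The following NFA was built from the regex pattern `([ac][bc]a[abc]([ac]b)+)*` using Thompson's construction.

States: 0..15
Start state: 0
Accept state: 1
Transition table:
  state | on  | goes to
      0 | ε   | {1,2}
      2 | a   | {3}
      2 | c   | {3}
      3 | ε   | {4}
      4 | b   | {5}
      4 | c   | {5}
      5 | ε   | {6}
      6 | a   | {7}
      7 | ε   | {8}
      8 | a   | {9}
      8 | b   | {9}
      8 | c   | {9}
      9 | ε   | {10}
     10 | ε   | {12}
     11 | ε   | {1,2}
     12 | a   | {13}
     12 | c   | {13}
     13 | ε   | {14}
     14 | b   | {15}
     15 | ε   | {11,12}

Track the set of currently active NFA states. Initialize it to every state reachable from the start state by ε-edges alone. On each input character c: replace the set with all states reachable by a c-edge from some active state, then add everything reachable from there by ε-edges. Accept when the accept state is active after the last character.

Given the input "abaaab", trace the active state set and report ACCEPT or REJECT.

Answer: ACCEPT

Derivation:
S₀ = ε-closure({0}) = {0,1,2}
'a' @ 1: {3,4}
'b' @ 2: {5,6}
'a' @ 3: {7,8}
'a' @ 4: {9,10,12}
'a' @ 5: {13,14}
'b' @ 6: {1,2,11,12,15}  (accept∈set)
after full input: {1,2,11,12,15}  (accept=1 in)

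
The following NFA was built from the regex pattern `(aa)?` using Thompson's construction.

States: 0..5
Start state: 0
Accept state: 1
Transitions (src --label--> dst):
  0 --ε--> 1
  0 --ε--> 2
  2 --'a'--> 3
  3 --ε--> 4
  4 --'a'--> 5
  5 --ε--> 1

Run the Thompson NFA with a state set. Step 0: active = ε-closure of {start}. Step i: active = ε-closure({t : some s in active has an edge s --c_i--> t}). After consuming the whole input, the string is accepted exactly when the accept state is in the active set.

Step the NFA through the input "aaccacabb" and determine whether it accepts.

start: ε-closure({0}) = {0,1,2}
'a' @ 1: {3,4}
'a' @ 2: {1,5}  [accepting]
'c' @ 3: {}  — state set empty
rest 'cacabb' ignored (set empty)
after full input: {}  (accept=1 not in)

Answer: REJECT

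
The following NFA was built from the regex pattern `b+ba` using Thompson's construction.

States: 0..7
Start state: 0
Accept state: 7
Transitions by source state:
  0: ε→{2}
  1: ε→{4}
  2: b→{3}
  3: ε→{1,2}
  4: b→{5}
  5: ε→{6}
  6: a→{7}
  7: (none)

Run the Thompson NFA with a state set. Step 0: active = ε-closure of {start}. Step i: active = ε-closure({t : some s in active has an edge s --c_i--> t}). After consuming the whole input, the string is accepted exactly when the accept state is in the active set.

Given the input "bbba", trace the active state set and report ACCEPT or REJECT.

initial (ε-close {0}): {0,2}
'b' @ 1: {1,2,3,4}
'b' @ 2: {1,2,3,4,5,6}
'b' @ 3: {1,2,3,4,5,6}
'a' @ 4: {7}  (accept∈set)
final: {7}; accept 7 in set

Answer: ACCEPT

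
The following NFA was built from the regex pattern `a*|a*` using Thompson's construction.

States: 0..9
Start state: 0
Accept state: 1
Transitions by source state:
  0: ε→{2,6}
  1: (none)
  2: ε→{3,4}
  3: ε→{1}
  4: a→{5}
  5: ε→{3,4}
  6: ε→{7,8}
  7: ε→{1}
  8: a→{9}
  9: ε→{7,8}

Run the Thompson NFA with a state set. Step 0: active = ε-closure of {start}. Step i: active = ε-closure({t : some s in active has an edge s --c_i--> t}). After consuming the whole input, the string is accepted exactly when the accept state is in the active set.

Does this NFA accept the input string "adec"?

Answer: REJECT

Trace:
start: ε-closure({0}) = {0,1,2,3,4,6,7,8}
'a' @ 1: {1,3,4,5,7,8,9}  [accepting]
'd' @ 2: {}  — dead — no transitions
rest 'ec' ignored (set empty)
final: {}; accept 1 not in set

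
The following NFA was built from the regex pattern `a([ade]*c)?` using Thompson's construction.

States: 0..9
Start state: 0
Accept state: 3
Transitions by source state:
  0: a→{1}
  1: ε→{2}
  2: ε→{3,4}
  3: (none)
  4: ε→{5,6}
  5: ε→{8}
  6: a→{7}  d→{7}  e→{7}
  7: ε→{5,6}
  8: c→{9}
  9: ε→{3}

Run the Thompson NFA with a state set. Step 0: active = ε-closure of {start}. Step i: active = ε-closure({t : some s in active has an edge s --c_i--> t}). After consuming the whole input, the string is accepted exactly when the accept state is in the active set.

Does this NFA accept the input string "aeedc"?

Answer: ACCEPT

Trace:
start: ε-closure({0}) = {0}
'a' @ 1: {1,2,3,4,5,6,8}  (accept∈set)
'e' @ 2: {5,6,7,8}
'e' @ 3: {5,6,7,8}
'd' @ 4: {5,6,7,8}
'c' @ 5: {3,9}  (accept∈set)
final: {3,9}; accept 3 in set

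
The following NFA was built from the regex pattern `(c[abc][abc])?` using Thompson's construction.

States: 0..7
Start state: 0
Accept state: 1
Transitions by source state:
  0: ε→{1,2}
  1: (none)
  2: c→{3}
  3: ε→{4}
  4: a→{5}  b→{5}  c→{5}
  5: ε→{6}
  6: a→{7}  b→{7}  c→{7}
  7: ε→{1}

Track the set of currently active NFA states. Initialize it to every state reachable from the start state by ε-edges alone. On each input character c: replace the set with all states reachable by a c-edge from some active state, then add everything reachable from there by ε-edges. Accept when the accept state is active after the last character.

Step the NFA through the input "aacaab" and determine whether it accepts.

Answer: REJECT

Derivation:
S₀ = ε-closure({0}) = {0,1,2}
'a' @ 1: {}  — no active states
rest 'acaab' ignored (set empty)
after full input: {}  (accept=1 not in)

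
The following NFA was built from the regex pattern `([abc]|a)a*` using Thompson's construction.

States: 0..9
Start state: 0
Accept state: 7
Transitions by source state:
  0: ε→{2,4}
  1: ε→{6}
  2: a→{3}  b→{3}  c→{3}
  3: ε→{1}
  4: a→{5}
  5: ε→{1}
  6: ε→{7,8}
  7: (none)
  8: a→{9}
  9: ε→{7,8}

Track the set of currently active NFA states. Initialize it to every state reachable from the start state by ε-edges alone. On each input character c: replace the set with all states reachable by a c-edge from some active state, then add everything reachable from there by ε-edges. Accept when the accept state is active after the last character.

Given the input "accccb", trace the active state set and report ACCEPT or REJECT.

S₀ = ε-closure({0}) = {0,2,4}
'a' @ 1: {1,3,5,6,7,8}  ✓accept
'c' @ 2: {}  — state set empty
rest 'cccb' ignored (set empty)
after full input: {}  (accept=7 not in)

Answer: REJECT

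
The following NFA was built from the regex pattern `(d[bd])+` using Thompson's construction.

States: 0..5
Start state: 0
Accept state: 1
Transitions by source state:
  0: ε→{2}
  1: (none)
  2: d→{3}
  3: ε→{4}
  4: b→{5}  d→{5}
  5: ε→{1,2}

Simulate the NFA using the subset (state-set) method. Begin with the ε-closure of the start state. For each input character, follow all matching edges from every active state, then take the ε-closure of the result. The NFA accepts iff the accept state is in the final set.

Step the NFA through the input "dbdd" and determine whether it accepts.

S₀ = ε-closure({0}) = {0,2}
'd' @ 1: {3,4}
'b' @ 2: {1,2,5}  (accept∈set)
'd' @ 3: {3,4}
'd' @ 4: {1,2,5}  (accept∈set)
final: {1,2,5}; accept 1 in set

Answer: ACCEPT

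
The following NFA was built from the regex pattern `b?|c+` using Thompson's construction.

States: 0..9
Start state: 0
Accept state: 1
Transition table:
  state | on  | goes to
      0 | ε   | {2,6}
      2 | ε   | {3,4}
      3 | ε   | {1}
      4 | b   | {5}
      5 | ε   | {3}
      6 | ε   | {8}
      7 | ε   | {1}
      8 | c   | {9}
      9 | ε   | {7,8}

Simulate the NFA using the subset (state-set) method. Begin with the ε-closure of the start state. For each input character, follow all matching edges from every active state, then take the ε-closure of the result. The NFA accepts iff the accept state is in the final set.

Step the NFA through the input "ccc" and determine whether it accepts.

Answer: ACCEPT

Steps:
start: ε-closure({0}) = {0,1,2,3,4,6,8}
'c' @ 1: {1,7,8,9}  (accept∈set)
'c' @ 2: {1,7,8,9}  (accept∈set)
'c' @ 3: {1,7,8,9}  (accept∈set)
after full input: {1,7,8,9}  (accept=1 in)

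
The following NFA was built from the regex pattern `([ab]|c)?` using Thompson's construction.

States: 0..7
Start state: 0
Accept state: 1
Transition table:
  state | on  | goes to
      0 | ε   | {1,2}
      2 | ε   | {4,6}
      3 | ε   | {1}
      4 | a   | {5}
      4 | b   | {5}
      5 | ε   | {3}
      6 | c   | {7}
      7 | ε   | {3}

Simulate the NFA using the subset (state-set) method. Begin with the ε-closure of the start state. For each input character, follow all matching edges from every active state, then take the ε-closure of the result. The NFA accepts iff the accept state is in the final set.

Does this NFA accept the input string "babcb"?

Answer: REJECT

Trace:
S₀ = ε-closure({0}) = {0,1,2,4,6}
'b' @ 1: {1,3,5}  (accept∈set)
'a' @ 2: {}  — dead — no transitions
rest 'bcb' ignored (set empty)
end set {} — state 1 not in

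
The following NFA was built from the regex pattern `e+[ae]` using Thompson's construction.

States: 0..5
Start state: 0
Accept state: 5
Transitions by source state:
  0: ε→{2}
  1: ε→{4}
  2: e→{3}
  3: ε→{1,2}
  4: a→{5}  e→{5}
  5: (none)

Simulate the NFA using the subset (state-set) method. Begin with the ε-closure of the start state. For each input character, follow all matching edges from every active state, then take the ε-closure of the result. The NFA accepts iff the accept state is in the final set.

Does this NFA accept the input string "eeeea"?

S₀ = ε-closure({0}) = {0,2}
'e' @ 1: {1,2,3,4}
'e' @ 2: {1,2,3,4,5}  (accept∈set)
'e' @ 3: {1,2,3,4,5}  (accept∈set)
'e' @ 4: {1,2,3,4,5}  (accept∈set)
'a' @ 5: {5}  (accept∈set)
end set {5} — state 5 in

Answer: ACCEPT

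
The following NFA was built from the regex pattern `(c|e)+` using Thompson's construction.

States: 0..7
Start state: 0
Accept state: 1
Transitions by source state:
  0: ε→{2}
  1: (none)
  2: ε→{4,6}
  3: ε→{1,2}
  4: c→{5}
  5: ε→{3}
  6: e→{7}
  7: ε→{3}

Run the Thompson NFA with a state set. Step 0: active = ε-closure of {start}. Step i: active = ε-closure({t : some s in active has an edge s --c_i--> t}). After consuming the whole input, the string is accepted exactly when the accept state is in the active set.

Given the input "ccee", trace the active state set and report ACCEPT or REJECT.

Answer: ACCEPT

Derivation:
initial (ε-close {0}): {0,2,4,6}
'c' @ 1: {1,2,3,4,5,6}  ✓accept
'c' @ 2: {1,2,3,4,5,6}  ✓accept
'e' @ 3: {1,2,3,4,6,7}  ✓accept
'e' @ 4: {1,2,3,4,6,7}  ✓accept
final: {1,2,3,4,6,7}; accept 1 in set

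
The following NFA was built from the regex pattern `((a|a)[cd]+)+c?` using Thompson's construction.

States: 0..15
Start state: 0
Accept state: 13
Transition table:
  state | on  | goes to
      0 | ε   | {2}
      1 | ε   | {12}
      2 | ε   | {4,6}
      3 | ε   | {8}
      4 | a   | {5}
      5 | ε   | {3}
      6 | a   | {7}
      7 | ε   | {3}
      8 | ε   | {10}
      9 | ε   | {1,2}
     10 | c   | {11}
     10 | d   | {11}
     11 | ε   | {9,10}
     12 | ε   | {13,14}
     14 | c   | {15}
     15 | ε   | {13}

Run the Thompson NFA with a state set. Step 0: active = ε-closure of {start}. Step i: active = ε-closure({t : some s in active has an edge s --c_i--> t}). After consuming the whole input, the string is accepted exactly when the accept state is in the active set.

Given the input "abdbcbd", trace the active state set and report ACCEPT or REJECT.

start: ε-closure({0}) = {0,2,4,6}
'a' @ 1: {3,5,7,8,10}
'b' @ 2: {}  — no active states
rest 'dbcbd' ignored (set empty)
end set {} — state 13 not in

Answer: REJECT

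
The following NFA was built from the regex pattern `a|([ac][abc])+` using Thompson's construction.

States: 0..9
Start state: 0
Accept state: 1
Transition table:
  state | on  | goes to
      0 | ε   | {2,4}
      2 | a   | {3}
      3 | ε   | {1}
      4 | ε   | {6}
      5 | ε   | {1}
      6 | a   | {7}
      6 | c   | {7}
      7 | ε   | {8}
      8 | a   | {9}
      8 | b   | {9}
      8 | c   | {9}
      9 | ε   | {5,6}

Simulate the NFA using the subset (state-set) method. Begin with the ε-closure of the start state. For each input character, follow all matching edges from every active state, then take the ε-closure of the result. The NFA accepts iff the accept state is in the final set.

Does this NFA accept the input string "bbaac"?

Answer: REJECT

Trace:
start: ε-closure({0}) = {0,2,4,6}
'b' @ 1: {}  — no active states
rest 'baac' ignored (set empty)
final: {}; accept 1 not in set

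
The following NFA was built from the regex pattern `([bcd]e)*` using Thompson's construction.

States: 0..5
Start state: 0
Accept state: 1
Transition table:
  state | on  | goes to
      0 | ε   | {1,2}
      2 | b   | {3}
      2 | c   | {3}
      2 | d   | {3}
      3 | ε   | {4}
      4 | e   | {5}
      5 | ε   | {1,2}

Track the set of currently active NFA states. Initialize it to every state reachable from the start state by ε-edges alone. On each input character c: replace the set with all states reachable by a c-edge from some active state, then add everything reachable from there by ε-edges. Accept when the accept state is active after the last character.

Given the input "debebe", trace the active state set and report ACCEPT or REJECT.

Answer: ACCEPT

Trace:
start: ε-closure({0}) = {0,1,2}
'd' @ 1: {3,4}
'e' @ 2: {1,2,5}  [accepting]
'b' @ 3: {3,4}
'e' @ 4: {1,2,5}  [accepting]
'b' @ 5: {3,4}
'e' @ 6: {1,2,5}  [accepting]
end set {1,2,5} — state 1 in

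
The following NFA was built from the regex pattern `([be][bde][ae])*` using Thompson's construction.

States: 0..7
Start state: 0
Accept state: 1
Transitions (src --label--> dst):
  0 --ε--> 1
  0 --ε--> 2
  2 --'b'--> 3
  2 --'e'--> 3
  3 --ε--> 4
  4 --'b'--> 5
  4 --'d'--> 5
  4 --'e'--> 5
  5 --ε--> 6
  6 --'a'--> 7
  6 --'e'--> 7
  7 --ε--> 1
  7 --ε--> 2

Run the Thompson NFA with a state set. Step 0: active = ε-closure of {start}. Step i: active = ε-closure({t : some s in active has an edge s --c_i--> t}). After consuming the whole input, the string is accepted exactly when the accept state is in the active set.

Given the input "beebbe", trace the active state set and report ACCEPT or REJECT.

initial (ε-close {0}): {0,1,2}
'b' @ 1: {3,4}
'e' @ 2: {5,6}
'e' @ 3: {1,2,7}  [accepting]
'b' @ 4: {3,4}
'b' @ 5: {5,6}
'e' @ 6: {1,2,7}  [accepting]
end set {1,2,7} — state 1 in

Answer: ACCEPT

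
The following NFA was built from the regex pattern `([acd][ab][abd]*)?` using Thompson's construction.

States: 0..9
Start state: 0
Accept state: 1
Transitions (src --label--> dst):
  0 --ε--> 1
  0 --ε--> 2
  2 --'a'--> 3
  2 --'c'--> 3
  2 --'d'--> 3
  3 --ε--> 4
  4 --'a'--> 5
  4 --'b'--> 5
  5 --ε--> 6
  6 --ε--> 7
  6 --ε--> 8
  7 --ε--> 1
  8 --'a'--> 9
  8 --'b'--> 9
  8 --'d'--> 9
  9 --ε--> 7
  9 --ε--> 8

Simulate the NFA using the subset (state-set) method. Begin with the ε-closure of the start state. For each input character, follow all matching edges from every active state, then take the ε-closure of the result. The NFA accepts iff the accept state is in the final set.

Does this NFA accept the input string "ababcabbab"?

Answer: REJECT

Trace:
start: ε-closure({0}) = {0,1,2}
'a' @ 1: {3,4}
'b' @ 2: {1,5,6,7,8}  (accept∈set)
'a' @ 3: {1,7,8,9}  (accept∈set)
'b' @ 4: {1,7,8,9}  (accept∈set)
'c' @ 5: {}  — dead — no transitions
rest 'abbab' ignored (set empty)
final: {}; accept 1 not in set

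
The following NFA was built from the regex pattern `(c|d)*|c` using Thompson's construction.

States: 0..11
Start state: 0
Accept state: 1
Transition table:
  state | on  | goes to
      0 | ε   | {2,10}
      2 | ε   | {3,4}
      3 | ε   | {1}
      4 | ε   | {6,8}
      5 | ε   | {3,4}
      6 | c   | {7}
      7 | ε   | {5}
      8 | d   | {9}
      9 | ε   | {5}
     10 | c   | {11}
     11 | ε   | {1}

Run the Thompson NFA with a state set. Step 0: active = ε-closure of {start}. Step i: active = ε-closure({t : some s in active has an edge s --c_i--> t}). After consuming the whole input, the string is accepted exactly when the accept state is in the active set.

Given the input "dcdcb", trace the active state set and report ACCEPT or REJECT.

start: ε-closure({0}) = {0,1,2,3,4,6,8,10}
'd' @ 1: {1,3,4,5,6,8,9}  (accept∈set)
'c' @ 2: {1,3,4,5,6,7,8}  (accept∈set)
'd' @ 3: {1,3,4,5,6,8,9}  (accept∈set)
'c' @ 4: {1,3,4,5,6,7,8}  (accept∈set)
'b' @ 5: {}  — state set empty
end set {} — state 1 not in

Answer: REJECT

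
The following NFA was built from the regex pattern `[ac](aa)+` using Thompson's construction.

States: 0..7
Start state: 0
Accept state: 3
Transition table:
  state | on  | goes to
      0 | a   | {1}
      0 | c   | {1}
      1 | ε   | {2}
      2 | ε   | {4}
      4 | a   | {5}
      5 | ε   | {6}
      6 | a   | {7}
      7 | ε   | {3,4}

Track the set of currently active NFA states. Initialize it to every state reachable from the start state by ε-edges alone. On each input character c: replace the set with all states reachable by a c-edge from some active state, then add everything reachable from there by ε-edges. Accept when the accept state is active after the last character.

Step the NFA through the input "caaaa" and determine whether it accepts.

start: ε-closure({0}) = {0}
'c' @ 1: {1,2,4}
'a' @ 2: {5,6}
'a' @ 3: {3,4,7}  ✓accept
'a' @ 4: {5,6}
'a' @ 5: {3,4,7}  ✓accept
after full input: {3,4,7}  (accept=3 in)

Answer: ACCEPT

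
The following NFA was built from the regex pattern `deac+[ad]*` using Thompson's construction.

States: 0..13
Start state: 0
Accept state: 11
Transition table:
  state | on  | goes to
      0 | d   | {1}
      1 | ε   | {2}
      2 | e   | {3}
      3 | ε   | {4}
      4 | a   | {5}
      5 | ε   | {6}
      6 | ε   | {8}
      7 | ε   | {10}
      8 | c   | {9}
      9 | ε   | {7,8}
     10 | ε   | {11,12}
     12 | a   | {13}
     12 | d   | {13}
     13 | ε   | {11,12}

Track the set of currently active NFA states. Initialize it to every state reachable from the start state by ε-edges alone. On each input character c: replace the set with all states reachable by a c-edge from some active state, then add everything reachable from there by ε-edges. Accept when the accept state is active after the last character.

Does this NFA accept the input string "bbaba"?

Answer: REJECT

Trace:
initial (ε-close {0}): {0}
'b' @ 1: {}  — no active states
rest 'baba' ignored (set empty)
final: {}; accept 11 not in set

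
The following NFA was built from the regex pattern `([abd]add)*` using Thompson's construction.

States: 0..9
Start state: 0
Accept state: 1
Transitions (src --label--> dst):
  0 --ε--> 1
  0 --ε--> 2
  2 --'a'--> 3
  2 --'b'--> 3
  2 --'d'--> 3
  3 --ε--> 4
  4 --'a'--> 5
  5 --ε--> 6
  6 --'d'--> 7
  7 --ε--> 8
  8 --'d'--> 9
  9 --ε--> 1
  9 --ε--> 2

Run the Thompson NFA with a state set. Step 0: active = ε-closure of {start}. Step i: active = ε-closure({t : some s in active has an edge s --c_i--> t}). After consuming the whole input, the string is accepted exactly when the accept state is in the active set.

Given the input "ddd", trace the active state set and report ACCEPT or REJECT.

Answer: REJECT

Steps:
start: ε-closure({0}) = {0,1,2}
'd' @ 1: {3,4}
'd' @ 2: {}  — dead — no transitions
rest 'd' ignored (set empty)
end set {} — state 1 not in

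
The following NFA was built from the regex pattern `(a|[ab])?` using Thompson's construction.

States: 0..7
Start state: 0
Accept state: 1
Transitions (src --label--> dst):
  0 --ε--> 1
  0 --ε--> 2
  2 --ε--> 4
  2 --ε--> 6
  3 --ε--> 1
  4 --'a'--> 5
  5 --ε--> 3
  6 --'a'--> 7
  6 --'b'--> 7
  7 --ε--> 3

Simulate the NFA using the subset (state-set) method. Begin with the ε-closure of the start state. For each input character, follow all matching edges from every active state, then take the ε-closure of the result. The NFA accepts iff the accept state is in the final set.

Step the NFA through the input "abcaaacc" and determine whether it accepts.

initial (ε-close {0}): {0,1,2,4,6}
'a' @ 1: {1,3,5,7}  (accept∈set)
'b' @ 2: {}  — state set empty
rest 'caaacc' ignored (set empty)
after full input: {}  (accept=1 not in)

Answer: REJECT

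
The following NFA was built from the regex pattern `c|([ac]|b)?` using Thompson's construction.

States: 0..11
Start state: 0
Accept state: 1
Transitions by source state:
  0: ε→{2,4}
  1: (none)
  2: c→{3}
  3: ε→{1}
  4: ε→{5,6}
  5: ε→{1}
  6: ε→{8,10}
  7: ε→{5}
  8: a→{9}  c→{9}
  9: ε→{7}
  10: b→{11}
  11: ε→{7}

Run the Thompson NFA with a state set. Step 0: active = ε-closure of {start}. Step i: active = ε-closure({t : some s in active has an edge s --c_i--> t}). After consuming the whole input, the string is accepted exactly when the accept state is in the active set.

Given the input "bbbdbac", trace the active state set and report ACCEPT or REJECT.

Answer: REJECT

Steps:
initial (ε-close {0}): {0,1,2,4,5,6,8,10}
'b' @ 1: {1,5,7,11}  (accept∈set)
'b' @ 2: {}  — dead — no transitions
rest 'bdbac' ignored (set empty)
final: {}; accept 1 not in set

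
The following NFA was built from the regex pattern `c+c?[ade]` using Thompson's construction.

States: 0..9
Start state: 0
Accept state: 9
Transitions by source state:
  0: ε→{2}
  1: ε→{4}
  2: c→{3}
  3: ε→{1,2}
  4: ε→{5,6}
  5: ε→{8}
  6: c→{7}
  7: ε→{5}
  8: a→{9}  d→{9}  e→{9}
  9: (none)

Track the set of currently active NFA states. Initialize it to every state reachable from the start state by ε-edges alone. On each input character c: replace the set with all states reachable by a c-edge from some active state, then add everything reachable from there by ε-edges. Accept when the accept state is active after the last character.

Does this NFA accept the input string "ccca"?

S₀ = ε-closure({0}) = {0,2}
'c' @ 1: {1,2,3,4,5,6,8}
'c' @ 2: {1,2,3,4,5,6,7,8}
'c' @ 3: {1,2,3,4,5,6,7,8}
'a' @ 4: {9}  ✓accept
final: {9}; accept 9 in set

Answer: ACCEPT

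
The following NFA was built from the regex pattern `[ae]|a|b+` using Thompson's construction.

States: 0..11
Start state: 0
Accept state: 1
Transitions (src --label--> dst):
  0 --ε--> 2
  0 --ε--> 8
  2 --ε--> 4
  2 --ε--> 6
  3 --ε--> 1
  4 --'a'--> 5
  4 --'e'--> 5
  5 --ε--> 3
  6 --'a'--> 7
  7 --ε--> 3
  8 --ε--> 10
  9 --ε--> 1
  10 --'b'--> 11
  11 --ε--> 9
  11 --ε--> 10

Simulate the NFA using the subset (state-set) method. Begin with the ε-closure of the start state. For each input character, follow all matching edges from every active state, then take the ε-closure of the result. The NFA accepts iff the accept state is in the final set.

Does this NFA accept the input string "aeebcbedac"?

start: ε-closure({0}) = {0,2,4,6,8,10}
'a' @ 1: {1,3,5,7}  ✓accept
'e' @ 2: {}  — state set empty
rest 'ebcbedac' ignored (set empty)
end set {} — state 1 not in

Answer: REJECT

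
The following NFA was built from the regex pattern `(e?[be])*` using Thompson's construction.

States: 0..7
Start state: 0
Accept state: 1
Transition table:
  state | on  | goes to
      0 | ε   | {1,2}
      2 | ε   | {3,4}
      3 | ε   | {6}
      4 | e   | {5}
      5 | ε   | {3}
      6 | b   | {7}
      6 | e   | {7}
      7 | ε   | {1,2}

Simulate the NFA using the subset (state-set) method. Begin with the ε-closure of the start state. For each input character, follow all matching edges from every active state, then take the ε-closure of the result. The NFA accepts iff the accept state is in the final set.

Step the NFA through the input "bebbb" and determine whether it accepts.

Answer: ACCEPT

Derivation:
start: ε-closure({0}) = {0,1,2,3,4,6}
'b' @ 1: {1,2,3,4,6,7}  ✓accept
'e' @ 2: {1,2,3,4,5,6,7}  ✓accept
'b' @ 3: {1,2,3,4,6,7}  ✓accept
'b' @ 4: {1,2,3,4,6,7}  ✓accept
'b' @ 5: {1,2,3,4,6,7}  ✓accept
after full input: {1,2,3,4,6,7}  (accept=1 in)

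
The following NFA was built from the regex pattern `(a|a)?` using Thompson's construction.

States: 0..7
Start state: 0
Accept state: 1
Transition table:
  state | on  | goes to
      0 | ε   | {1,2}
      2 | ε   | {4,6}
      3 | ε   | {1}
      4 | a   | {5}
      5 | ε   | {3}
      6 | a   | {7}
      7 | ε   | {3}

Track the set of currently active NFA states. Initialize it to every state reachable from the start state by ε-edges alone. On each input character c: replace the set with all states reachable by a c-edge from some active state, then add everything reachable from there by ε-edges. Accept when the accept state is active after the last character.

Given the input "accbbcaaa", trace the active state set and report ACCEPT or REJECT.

initial (ε-close {0}): {0,1,2,4,6}
'a' @ 1: {1,3,5,7}  (accept∈set)
'c' @ 2: {}  — state set empty
rest 'cbbcaaa' ignored (set empty)
end set {} — state 1 not in

Answer: REJECT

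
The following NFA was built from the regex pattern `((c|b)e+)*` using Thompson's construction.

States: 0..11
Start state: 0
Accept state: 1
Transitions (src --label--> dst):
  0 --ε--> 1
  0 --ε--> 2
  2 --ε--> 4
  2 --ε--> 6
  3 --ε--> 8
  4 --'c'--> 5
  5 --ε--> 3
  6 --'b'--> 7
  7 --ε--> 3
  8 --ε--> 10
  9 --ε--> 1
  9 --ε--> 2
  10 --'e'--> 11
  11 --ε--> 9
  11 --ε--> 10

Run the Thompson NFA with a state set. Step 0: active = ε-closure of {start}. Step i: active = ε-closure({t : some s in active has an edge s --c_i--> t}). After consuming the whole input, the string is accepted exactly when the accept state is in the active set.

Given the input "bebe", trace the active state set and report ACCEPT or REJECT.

initial (ε-close {0}): {0,1,2,4,6}
'b' @ 1: {3,7,8,10}
'e' @ 2: {1,2,4,6,9,10,11}  (accept∈set)
'b' @ 3: {3,7,8,10}
'e' @ 4: {1,2,4,6,9,10,11}  (accept∈set)
end set {1,2,4,6,9,10,11} — state 1 in

Answer: ACCEPT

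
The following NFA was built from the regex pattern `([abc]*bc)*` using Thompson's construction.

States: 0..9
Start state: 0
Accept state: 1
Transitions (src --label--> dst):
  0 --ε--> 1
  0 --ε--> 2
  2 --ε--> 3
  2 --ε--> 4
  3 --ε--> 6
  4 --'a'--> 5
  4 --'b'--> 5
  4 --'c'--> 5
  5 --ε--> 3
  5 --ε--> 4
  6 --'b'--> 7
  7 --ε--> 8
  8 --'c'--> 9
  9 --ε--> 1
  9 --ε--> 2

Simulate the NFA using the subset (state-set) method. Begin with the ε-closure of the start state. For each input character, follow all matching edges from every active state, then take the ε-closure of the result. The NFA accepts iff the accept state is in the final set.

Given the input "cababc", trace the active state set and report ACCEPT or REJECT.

Answer: ACCEPT

Trace:
start: ε-closure({0}) = {0,1,2,3,4,6}
'c' @ 1: {3,4,5,6}
'a' @ 2: {3,4,5,6}
'b' @ 3: {3,4,5,6,7,8}
'a' @ 4: {3,4,5,6}
'b' @ 5: {3,4,5,6,7,8}
'c' @ 6: {1,2,3,4,5,6,9}  (accept∈set)
end set {1,2,3,4,5,6,9} — state 1 in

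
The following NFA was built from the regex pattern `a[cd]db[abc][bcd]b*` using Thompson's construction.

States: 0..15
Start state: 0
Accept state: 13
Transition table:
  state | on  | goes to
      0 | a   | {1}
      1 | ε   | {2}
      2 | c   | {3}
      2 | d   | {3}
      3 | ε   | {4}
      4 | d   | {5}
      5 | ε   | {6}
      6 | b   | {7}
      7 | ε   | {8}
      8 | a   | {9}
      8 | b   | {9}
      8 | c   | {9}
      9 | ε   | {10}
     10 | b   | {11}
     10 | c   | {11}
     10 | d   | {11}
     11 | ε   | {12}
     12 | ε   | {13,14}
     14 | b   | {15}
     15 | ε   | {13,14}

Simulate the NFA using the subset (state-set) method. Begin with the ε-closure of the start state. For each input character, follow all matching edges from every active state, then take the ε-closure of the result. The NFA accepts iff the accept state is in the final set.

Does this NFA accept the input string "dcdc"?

S₀ = ε-closure({0}) = {0}
'd' @ 1: {}  — no active states
rest 'cdc' ignored (set empty)
final: {}; accept 13 not in set

Answer: REJECT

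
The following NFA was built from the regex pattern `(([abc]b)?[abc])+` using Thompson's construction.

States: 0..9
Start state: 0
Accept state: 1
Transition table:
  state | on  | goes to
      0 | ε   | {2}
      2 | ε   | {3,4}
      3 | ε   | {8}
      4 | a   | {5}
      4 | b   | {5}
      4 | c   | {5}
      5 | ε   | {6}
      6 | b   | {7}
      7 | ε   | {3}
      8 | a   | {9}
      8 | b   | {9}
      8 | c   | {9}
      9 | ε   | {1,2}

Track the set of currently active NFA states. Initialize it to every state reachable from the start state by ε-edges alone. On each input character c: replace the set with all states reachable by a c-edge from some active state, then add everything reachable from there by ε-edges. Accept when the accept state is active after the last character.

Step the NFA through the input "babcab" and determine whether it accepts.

Answer: ACCEPT

Derivation:
initial (ε-close {0}): {0,2,3,4,8}
'b' @ 1: {1,2,3,4,5,6,8,9}  ✓accept
'a' @ 2: {1,2,3,4,5,6,8,9}  ✓accept
'b' @ 3: {1,2,3,4,5,6,7,8,9}  ✓accept
'c' @ 4: {1,2,3,4,5,6,8,9}  ✓accept
'a' @ 5: {1,2,3,4,5,6,8,9}  ✓accept
'b' @ 6: {1,2,3,4,5,6,7,8,9}  ✓accept
final: {1,2,3,4,5,6,7,8,9}; accept 1 in set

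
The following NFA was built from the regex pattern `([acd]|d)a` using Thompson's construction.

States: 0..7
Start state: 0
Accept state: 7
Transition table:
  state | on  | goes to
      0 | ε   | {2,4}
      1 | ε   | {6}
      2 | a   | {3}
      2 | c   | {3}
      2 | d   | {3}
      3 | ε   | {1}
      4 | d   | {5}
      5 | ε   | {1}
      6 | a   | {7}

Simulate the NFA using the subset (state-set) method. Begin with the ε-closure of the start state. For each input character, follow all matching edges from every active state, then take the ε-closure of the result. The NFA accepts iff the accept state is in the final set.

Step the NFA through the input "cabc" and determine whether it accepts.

initial (ε-close {0}): {0,2,4}
'c' @ 1: {1,3,6}
'a' @ 2: {7}  ✓accept
'b' @ 3: {}  — dead — no transitions
rest 'c' ignored (set empty)
after full input: {}  (accept=7 not in)

Answer: REJECT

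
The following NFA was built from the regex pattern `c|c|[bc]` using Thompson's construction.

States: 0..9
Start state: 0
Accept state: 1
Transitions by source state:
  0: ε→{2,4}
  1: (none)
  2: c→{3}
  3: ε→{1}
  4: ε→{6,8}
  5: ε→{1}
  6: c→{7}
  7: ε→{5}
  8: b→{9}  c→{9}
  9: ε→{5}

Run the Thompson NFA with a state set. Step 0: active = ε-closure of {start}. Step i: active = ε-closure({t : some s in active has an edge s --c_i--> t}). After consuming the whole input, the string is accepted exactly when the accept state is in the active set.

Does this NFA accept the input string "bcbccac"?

Answer: REJECT

Steps:
S₀ = ε-closure({0}) = {0,2,4,6,8}
'b' @ 1: {1,5,9}  [accepting]
'c' @ 2: {}  — state set empty
rest 'bccac' ignored (set empty)
after full input: {}  (accept=1 not in)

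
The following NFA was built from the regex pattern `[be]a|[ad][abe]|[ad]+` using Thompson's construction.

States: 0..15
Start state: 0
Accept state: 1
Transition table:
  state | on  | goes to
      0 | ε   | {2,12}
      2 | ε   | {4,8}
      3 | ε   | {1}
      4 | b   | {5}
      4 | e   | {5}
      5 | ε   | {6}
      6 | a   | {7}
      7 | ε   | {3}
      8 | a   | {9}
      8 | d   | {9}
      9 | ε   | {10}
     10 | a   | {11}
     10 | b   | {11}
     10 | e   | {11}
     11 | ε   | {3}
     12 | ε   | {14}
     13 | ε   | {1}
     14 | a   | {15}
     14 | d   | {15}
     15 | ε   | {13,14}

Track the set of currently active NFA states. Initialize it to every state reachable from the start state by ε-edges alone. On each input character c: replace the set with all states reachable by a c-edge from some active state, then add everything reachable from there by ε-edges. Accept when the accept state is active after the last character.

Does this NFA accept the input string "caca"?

Answer: REJECT

Trace:
start: ε-closure({0}) = {0,2,4,8,12,14}
'c' @ 1: {}  — no active states
rest 'aca' ignored (set empty)
after full input: {}  (accept=1 not in)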